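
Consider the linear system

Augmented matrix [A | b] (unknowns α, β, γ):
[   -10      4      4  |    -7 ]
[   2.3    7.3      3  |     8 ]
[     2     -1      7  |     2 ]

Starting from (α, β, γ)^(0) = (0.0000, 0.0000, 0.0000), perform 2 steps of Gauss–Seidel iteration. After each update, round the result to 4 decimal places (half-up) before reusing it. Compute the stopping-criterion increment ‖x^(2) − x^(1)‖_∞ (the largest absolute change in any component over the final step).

0.4344

Iteration 1:
  α = (-7 - (4)·0.0000 - (4)·0.0000) / (-10) = 0.7000
  β = (8 - (2.3)·0.7000 - (3)·0.0000) / (7.3) = 0.8753
  γ = (2 - (2)·0.7000 - (-1)·0.8753) / (7) = 0.2108
Iteration 2:
  α = (-7 - (4)·0.8753 - (4)·0.2108) / (-10) = 1.1344
  β = (8 - (2.3)·1.1344 - (3)·0.2108) / (7.3) = 0.6518
  γ = (2 - (2)·1.1344 - (-1)·0.6518) / (7) = 0.0547
Change: (0.4344, -0.2235, -0.1561) → max |·| = 0.4344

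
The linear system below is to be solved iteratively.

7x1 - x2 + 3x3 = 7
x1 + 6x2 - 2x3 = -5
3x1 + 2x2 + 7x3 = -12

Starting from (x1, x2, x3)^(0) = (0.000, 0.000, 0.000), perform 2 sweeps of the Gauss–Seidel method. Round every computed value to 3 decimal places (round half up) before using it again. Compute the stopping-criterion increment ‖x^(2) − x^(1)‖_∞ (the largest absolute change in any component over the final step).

Iteration 1:
  x1 = (7 - (-1)·0.000 - (3)·0.000) / (7) = 1.000
  x2 = (-5 - (1)·1.000 - (-2)·0.000) / (6) = -1.000
  x3 = (-12 - (3)·1.000 - (2)·-1.000) / (7) = -1.857
Iteration 2:
  x1 = (7 - (-1)·-1.000 - (3)·-1.857) / (7) = 1.653
  x2 = (-5 - (1)·1.653 - (-2)·-1.857) / (6) = -1.728
  x3 = (-12 - (3)·1.653 - (2)·-1.728) / (7) = -1.929
Change: (0.653, -0.728, -0.072) → max |·| = 0.728

0.728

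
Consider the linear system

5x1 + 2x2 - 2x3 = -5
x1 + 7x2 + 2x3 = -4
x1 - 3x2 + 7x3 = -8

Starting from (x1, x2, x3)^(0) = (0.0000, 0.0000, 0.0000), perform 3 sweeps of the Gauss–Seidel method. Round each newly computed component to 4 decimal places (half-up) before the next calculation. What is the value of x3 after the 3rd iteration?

Iteration 1:
  x1 = (-5 - (2)·0.0000 - (-2)·0.0000) / (5) = -1.0000
  x2 = (-4 - (1)·-1.0000 - (2)·0.0000) / (7) = -0.4286
  x3 = (-8 - (1)·-1.0000 - (-3)·-0.4286) / (7) = -1.1837
Iteration 2:
  x1 = (-5 - (2)·-0.4286 - (-2)·-1.1837) / (5) = -1.3020
  x2 = (-4 - (1)·-1.3020 - (2)·-1.1837) / (7) = -0.0472
  x3 = (-8 - (1)·-1.3020 - (-3)·-0.0472) / (7) = -0.9771
Iteration 3:
  x1 = (-5 - (2)·-0.0472 - (-2)·-0.9771) / (5) = -1.3720
  x2 = (-4 - (1)·-1.3720 - (2)·-0.9771) / (7) = -0.0963
  x3 = (-8 - (1)·-1.3720 - (-3)·-0.0963) / (7) = -0.9881

-0.9881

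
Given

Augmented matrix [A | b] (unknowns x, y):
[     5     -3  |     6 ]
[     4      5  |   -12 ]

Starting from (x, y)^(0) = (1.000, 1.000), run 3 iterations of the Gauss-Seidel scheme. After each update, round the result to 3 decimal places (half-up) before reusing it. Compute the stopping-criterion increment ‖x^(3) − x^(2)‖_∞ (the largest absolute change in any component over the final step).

1.394

Iteration 1:
  x = (6 - (-3)·1.000) / (5) = 1.800
  y = (-12 - (4)·1.800) / (5) = -3.840
Iteration 2:
  x = (6 - (-3)·-3.840) / (5) = -1.104
  y = (-12 - (4)·-1.104) / (5) = -1.517
Iteration 3:
  x = (6 - (-3)·-1.517) / (5) = 0.290
  y = (-12 - (4)·0.290) / (5) = -2.632
Change: (1.394, -1.115) → max |·| = 1.394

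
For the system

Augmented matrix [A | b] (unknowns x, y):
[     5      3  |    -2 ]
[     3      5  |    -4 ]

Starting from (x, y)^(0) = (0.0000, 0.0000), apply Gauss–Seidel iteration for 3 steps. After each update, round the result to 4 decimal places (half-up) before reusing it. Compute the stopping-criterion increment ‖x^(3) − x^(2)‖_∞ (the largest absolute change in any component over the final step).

0.1210

Iteration 1:
  x = (-2 - (3)·0.0000) / (5) = -0.4000
  y = (-4 - (3)·-0.4000) / (5) = -0.5600
Iteration 2:
  x = (-2 - (3)·-0.5600) / (5) = -0.0640
  y = (-4 - (3)·-0.0640) / (5) = -0.7616
Iteration 3:
  x = (-2 - (3)·-0.7616) / (5) = 0.0570
  y = (-4 - (3)·0.0570) / (5) = -0.8342
Change: (0.1210, -0.0726) → max |·| = 0.1210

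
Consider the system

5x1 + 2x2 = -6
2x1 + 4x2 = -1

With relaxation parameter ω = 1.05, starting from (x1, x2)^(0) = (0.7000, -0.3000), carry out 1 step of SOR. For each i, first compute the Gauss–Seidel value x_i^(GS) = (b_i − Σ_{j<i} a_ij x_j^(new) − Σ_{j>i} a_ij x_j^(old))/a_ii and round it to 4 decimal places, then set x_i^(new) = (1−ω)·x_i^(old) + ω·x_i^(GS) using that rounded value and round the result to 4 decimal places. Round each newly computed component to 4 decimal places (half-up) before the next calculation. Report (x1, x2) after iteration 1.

Iteration 1:
  x1: GS value = (-6 - (2)·-0.3000) / (5) = -1.0800;  x1 ← (1−ω)·0.7000 + ω·-1.0800 = -1.1690
  x2: GS value = (-1 - (2)·-1.1690) / (4) = 0.3345;  x2 ← (1−ω)·-0.3000 + ω·0.3345 = 0.3662

(-1.1690, 0.3662)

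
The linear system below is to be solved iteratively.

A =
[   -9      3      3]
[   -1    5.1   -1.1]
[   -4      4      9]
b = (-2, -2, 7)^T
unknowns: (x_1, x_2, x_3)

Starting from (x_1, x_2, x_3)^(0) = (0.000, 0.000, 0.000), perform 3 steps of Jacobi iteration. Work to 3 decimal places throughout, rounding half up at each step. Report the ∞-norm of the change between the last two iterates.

0.161

Iteration 1:
  x_1 = (-2 - (3)·0.000 - (3)·0.000) / (-9) = 0.222
  x_2 = (-2 - (-1)·0.000 - (-1.1)·0.000) / (5.1) = -0.392
  x_3 = (7 - (-4)·0.000 - (4)·0.000) / (9) = 0.778
Iteration 2:
  x_1 = (-2 - (3)·-0.392 - (3)·0.778) / (-9) = 0.351
  x_2 = (-2 - (-1)·0.222 - (-1.1)·0.778) / (5.1) = -0.181
  x_3 = (7 - (-4)·0.222 - (4)·-0.392) / (9) = 1.051
Iteration 3:
  x_1 = (-2 - (3)·-0.181 - (3)·1.051) / (-9) = 0.512
  x_2 = (-2 - (-1)·0.351 - (-1.1)·1.051) / (5.1) = -0.097
  x_3 = (7 - (-4)·0.351 - (4)·-0.181) / (9) = 1.014
Change: (0.161, 0.084, -0.037) → max |·| = 0.161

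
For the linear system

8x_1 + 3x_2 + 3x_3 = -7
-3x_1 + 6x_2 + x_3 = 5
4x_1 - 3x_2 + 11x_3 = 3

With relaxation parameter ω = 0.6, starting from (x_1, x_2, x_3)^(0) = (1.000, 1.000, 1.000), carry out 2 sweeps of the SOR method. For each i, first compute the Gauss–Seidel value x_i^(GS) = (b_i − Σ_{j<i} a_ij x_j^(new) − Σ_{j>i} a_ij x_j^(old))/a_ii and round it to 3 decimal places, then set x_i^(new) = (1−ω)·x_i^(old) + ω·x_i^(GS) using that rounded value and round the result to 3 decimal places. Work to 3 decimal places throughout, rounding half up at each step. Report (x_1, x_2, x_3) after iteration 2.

(-1.074, 0.349, 0.772)

Iteration 1:
  x_1: GS value = (-7 - (3)·1.000 - (3)·1.000) / (8) = -1.625;  x_1 ← (1−ω)·1.000 + ω·-1.625 = -0.575
  x_2: GS value = (5 - (-3)·-0.575 - (1)·1.000) / (6) = 0.379;  x_2 ← (1−ω)·1.000 + ω·0.379 = 0.627
  x_3: GS value = (3 - (4)·-0.575 - (-3)·0.627) / (11) = 0.653;  x_3 ← (1−ω)·1.000 + ω·0.653 = 0.792
Iteration 2:
  x_1: GS value = (-7 - (3)·0.627 - (3)·0.792) / (8) = -1.407;  x_1 ← (1−ω)·-0.575 + ω·-1.407 = -1.074
  x_2: GS value = (5 - (-3)·-1.074 - (1)·0.792) / (6) = 0.164;  x_2 ← (1−ω)·0.627 + ω·0.164 = 0.349
  x_3: GS value = (3 - (4)·-1.074 - (-3)·0.349) / (11) = 0.758;  x_3 ← (1−ω)·0.792 + ω·0.758 = 0.772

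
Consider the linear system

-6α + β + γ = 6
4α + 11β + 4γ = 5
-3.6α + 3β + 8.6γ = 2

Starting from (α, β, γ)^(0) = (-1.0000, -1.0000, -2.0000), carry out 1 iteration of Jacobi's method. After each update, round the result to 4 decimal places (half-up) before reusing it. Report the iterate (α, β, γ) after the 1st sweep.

(-1.5000, 1.5455, 0.1628)

Iteration 1:
  α = (6 - (1)·-1.0000 - (1)·-2.0000) / (-6) = -1.5000
  β = (5 - (4)·-1.0000 - (4)·-2.0000) / (11) = 1.5455
  γ = (2 - (-3.6)·-1.0000 - (3)·-1.0000) / (8.6) = 0.1628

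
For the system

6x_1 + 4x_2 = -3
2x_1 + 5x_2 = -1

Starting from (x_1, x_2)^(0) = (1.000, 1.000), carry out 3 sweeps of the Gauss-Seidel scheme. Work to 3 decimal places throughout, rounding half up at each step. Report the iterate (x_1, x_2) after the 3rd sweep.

Iteration 1:
  x_1 = (-3 - (4)·1.000) / (6) = -1.167
  x_2 = (-1 - (2)·-1.167) / (5) = 0.267
Iteration 2:
  x_1 = (-3 - (4)·0.267) / (6) = -0.678
  x_2 = (-1 - (2)·-0.678) / (5) = 0.071
Iteration 3:
  x_1 = (-3 - (4)·0.071) / (6) = -0.547
  x_2 = (-1 - (2)·-0.547) / (5) = 0.019

(-0.547, 0.019)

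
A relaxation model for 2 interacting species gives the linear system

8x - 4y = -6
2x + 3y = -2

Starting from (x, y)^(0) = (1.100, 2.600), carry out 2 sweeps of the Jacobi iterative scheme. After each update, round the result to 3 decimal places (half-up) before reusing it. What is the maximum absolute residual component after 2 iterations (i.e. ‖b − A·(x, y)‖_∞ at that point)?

3.999

Iteration 1:
  x = (-6 - (-4)·2.600) / (8) = 0.550
  y = (-2 - (2)·1.100) / (3) = -1.400
Iteration 2:
  x = (-6 - (-4)·-1.400) / (8) = -1.450
  y = (-2 - (2)·0.550) / (3) = -1.033
Residual b − A·x = (1.468, 3.999); ∞-norm = 3.999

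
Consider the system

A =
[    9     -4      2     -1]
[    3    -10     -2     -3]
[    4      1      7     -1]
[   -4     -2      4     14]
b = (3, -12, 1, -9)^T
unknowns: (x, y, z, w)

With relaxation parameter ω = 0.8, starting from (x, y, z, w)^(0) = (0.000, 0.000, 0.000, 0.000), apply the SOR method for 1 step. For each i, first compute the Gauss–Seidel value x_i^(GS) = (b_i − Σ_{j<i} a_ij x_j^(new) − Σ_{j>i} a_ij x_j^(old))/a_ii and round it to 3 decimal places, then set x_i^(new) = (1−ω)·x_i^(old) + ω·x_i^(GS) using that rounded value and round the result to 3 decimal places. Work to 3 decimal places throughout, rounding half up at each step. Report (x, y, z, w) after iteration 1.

Iteration 1:
  x: GS value = (3 - (-4)·0.000 - (2)·0.000 - (-1)·0.000) / (9) = 0.333;  x ← (1−ω)·0.000 + ω·0.333 = 0.266
  y: GS value = (-12 - (3)·0.266 - (-2)·0.000 - (-3)·0.000) / (-10) = 1.280;  y ← (1−ω)·0.000 + ω·1.280 = 1.024
  z: GS value = (1 - (4)·0.266 - (1)·1.024 - (-1)·0.000) / (7) = -0.155;  z ← (1−ω)·0.000 + ω·-0.155 = -0.124
  w: GS value = (-9 - (-4)·0.266 - (-2)·1.024 - (4)·-0.124) / (14) = -0.385;  w ← (1−ω)·0.000 + ω·-0.385 = -0.308

(0.266, 1.024, -0.124, -0.308)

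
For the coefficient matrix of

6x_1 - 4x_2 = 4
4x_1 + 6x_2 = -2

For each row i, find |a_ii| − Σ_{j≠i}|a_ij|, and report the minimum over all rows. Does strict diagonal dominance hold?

2

row 1: |6| − (4) = 2
row 2: |6| − (4) = 2
minimum over rows = 2 → strictly diagonally dominant (convergence guaranteed)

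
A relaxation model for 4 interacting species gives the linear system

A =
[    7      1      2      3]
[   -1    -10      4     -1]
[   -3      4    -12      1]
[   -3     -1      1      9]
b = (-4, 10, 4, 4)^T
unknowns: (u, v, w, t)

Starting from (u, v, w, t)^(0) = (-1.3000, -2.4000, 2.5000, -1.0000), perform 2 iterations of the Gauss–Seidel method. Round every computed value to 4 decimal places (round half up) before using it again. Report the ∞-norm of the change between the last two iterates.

1.2120

Iteration 1:
  u = (-4 - (1)·-2.4000 - (2)·2.5000 - (3)·-1.0000) / (7) = -0.5143
  v = (10 - (-1)·-0.5143 - (4)·2.5000 - (-1)·-1.0000) / (-10) = 0.1514
  w = (4 - (-3)·-0.5143 - (4)·0.1514 - (1)·-1.0000) / (-12) = -0.2376
  t = (4 - (-3)·-0.5143 - (-1)·0.1514 - (1)·-0.2376) / (9) = 0.3162
Iteration 2:
  u = (-4 - (1)·0.1514 - (2)·-0.2376 - (3)·0.3162) / (7) = -0.6607
  v = (10 - (-1)·-0.6607 - (4)·-0.2376 - (-1)·0.3162) / (-10) = -1.0606
  w = (4 - (-3)·-0.6607 - (4)·-1.0606 - (1)·0.3162) / (-12) = -0.4953
  t = (4 - (-3)·-0.6607 - (-1)·-1.0606 - (1)·-0.4953) / (9) = 0.1614
Change: (-0.1464, -1.2120, -0.2577, -0.1548) → max |·| = 1.2120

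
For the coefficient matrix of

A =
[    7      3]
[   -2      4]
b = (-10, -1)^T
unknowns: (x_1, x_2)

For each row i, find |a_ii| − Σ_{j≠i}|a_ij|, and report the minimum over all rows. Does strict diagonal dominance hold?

row 1: |7| − (3) = 4
row 2: |4| − (2) = 2
minimum over rows = 2 → strictly diagonally dominant (convergence guaranteed)

2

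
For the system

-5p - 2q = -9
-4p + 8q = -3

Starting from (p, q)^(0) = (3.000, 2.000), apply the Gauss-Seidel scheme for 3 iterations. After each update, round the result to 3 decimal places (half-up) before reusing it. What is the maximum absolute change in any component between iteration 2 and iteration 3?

Iteration 1:
  p = (-9 - (-2)·2.000) / (-5) = 1.000
  q = (-3 - (-4)·1.000) / (8) = 0.125
Iteration 2:
  p = (-9 - (-2)·0.125) / (-5) = 1.750
  q = (-3 - (-4)·1.750) / (8) = 0.500
Iteration 3:
  p = (-9 - (-2)·0.500) / (-5) = 1.600
  q = (-3 - (-4)·1.600) / (8) = 0.425
Change: (-0.150, -0.075) → max |·| = 0.150

0.150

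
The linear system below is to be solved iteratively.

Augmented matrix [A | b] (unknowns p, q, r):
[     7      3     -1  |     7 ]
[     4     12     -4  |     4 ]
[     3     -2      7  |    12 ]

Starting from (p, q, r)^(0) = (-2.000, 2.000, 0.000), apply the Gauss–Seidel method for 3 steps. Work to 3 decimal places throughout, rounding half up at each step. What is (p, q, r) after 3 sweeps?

(0.968, 0.473, 1.435)

Iteration 1:
  p = (7 - (3)·2.000 - (-1)·0.000) / (7) = 0.143
  q = (4 - (4)·0.143 - (-4)·0.000) / (12) = 0.286
  r = (12 - (3)·0.143 - (-2)·0.286) / (7) = 1.735
Iteration 2:
  p = (7 - (3)·0.286 - (-1)·1.735) / (7) = 1.125
  q = (4 - (4)·1.125 - (-4)·1.735) / (12) = 0.537
  r = (12 - (3)·1.125 - (-2)·0.537) / (7) = 1.386
Iteration 3:
  p = (7 - (3)·0.537 - (-1)·1.386) / (7) = 0.968
  q = (4 - (4)·0.968 - (-4)·1.386) / (12) = 0.473
  r = (12 - (3)·0.968 - (-2)·0.473) / (7) = 1.435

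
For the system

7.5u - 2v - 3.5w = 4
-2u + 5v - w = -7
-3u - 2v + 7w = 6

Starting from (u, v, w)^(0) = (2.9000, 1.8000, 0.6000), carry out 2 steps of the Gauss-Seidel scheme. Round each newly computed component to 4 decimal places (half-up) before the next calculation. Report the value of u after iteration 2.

Iteration 1:
  u = (4 - (-2)·1.8000 - (-3.5)·0.6000) / (7.5) = 1.2933
  v = (-7 - (-2)·1.2933 - (-1)·0.6000) / (5) = -0.7627
  w = (6 - (-3)·1.2933 - (-2)·-0.7627) / (7) = 1.1935
Iteration 2:
  u = (4 - (-2)·-0.7627 - (-3.5)·1.1935) / (7.5) = 0.8869
  v = (-7 - (-2)·0.8869 - (-1)·1.1935) / (5) = -0.8065
  w = (6 - (-3)·0.8869 - (-2)·-0.8065) / (7) = 1.0068

0.8869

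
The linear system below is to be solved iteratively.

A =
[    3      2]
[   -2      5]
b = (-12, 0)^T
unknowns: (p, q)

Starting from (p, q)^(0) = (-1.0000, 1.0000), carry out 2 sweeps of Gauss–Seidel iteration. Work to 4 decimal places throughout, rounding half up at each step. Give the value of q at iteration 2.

Iteration 1:
  p = (-12 - (2)·1.0000) / (3) = -4.6667
  q = (0 - (-2)·-4.6667) / (5) = -1.8667
Iteration 2:
  p = (-12 - (2)·-1.8667) / (3) = -2.7555
  q = (0 - (-2)·-2.7555) / (5) = -1.1022

-1.1022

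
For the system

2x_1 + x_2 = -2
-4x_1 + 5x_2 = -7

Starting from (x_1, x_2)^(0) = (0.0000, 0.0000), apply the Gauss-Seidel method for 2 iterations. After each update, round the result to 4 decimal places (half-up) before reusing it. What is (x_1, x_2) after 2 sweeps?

Iteration 1:
  x_1 = (-2 - (1)·0.0000) / (2) = -1.0000
  x_2 = (-7 - (-4)·-1.0000) / (5) = -2.2000
Iteration 2:
  x_1 = (-2 - (1)·-2.2000) / (2) = 0.1000
  x_2 = (-7 - (-4)·0.1000) / (5) = -1.3200

(0.1000, -1.3200)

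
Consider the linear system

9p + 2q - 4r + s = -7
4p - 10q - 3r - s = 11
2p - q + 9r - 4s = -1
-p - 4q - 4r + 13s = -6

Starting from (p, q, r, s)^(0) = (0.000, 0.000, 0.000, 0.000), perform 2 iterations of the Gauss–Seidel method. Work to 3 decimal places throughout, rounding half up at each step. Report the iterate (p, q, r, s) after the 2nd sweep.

Iteration 1:
  p = (-7 - (2)·0.000 - (-4)·0.000 - (1)·0.000) / (9) = -0.778
  q = (11 - (4)·-0.778 - (-3)·0.000 - (-1)·0.000) / (-10) = -1.411
  r = (-1 - (2)·-0.778 - (-1)·-1.411 - (-4)·0.000) / (9) = -0.095
  s = (-6 - (-1)·-0.778 - (-4)·-1.411 - (-4)·-0.095) / (13) = -0.985
Iteration 2:
  p = (-7 - (2)·-1.411 - (-4)·-0.095 - (1)·-0.985) / (9) = -0.397
  q = (11 - (4)·-0.397 - (-3)·-0.095 - (-1)·-0.985) / (-10) = -1.132
  r = (-1 - (2)·-0.397 - (-1)·-1.132 - (-4)·-0.985) / (9) = -0.586
  s = (-6 - (-1)·-0.397 - (-4)·-1.132 - (-4)·-0.586) / (13) = -1.021

(-0.397, -1.132, -0.586, -1.021)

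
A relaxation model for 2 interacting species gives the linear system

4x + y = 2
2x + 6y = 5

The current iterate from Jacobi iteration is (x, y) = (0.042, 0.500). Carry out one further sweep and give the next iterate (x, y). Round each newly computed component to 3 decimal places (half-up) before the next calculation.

(0.375, 0.819)

One sweep:
  x = (2 - (1)·0.500) / (4) = 0.375
  y = (5 - (2)·0.042) / (6) = 0.819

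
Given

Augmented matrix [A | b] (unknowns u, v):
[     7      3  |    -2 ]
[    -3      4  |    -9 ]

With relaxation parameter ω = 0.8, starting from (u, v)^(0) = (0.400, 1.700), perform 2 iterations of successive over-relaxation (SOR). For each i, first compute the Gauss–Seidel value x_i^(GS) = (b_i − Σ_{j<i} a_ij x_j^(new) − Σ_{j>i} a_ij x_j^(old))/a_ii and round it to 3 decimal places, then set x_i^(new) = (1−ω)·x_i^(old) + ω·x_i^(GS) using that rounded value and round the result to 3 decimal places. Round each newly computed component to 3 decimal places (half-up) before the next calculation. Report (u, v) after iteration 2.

(0.276, -2.014)

Iteration 1:
  u: GS value = (-2 - (3)·1.700) / (7) = -1.014;  u ← (1−ω)·0.400 + ω·-1.014 = -0.731
  v: GS value = (-9 - (-3)·-0.731) / (4) = -2.798;  v ← (1−ω)·1.700 + ω·-2.798 = -1.898
Iteration 2:
  u: GS value = (-2 - (3)·-1.898) / (7) = 0.528;  u ← (1−ω)·-0.731 + ω·0.528 = 0.276
  v: GS value = (-9 - (-3)·0.276) / (4) = -2.043;  v ← (1−ω)·-1.898 + ω·-2.043 = -2.014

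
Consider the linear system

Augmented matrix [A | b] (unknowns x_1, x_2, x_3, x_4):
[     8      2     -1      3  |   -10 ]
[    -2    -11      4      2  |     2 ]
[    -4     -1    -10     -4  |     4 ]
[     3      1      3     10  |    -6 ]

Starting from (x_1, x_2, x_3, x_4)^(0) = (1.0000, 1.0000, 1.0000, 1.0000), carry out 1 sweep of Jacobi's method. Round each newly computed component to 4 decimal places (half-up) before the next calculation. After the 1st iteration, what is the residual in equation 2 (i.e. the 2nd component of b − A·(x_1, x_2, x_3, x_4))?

8.2998

Iteration 1:
  x_1 = (-10 - (2)·1.0000 - (-1)·1.0000 - (3)·1.0000) / (8) = -1.7500
  x_2 = (2 - (-2)·1.0000 - (4)·1.0000 - (2)·1.0000) / (-11) = 0.1818
  x_3 = (4 - (-4)·1.0000 - (-1)·1.0000 - (-4)·1.0000) / (-10) = -1.3000
  x_4 = (-6 - (3)·1.0000 - (1)·1.0000 - (3)·1.0000) / (10) = -1.3000
Residual b − A·x = (6.2364, 8.2998, -21.0182, 15.9682)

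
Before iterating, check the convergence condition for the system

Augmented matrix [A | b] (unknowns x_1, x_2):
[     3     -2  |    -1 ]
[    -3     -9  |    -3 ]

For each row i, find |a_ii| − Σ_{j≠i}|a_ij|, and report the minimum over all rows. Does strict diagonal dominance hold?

1

row 1: |3| − (2) = 1
row 2: |-9| − (3) = 6
minimum over rows = 1 → strictly diagonally dominant (convergence guaranteed)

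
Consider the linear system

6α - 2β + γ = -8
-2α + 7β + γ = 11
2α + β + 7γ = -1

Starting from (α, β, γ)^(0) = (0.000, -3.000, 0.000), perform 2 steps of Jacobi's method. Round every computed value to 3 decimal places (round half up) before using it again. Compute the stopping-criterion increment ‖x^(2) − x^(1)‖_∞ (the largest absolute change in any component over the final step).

1.476

Iteration 1:
  α = (-8 - (-2)·-3.000 - (1)·0.000) / (6) = -2.333
  β = (11 - (-2)·0.000 - (1)·0.000) / (7) = 1.571
  γ = (-1 - (2)·0.000 - (1)·-3.000) / (7) = 0.286
Iteration 2:
  α = (-8 - (-2)·1.571 - (1)·0.286) / (6) = -0.857
  β = (11 - (-2)·-2.333 - (1)·0.286) / (7) = 0.864
  γ = (-1 - (2)·-2.333 - (1)·1.571) / (7) = 0.299
Change: (1.476, -0.707, 0.013) → max |·| = 1.476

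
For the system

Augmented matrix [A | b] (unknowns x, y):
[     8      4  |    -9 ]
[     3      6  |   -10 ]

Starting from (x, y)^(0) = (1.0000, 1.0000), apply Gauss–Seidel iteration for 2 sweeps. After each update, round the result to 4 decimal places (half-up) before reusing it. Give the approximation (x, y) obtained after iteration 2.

Iteration 1:
  x = (-9 - (4)·1.0000) / (8) = -1.6250
  y = (-10 - (3)·-1.6250) / (6) = -0.8542
Iteration 2:
  x = (-9 - (4)·-0.8542) / (8) = -0.6979
  y = (-10 - (3)·-0.6979) / (6) = -1.3177

(-0.6979, -1.3177)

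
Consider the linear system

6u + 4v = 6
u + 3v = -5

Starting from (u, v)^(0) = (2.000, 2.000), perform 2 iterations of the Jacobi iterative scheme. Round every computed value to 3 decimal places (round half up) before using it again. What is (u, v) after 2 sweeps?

(2.555, -1.556)

Iteration 1:
  u = (6 - (4)·2.000) / (6) = -0.333
  v = (-5 - (1)·2.000) / (3) = -2.333
Iteration 2:
  u = (6 - (4)·-2.333) / (6) = 2.555
  v = (-5 - (1)·-0.333) / (3) = -1.556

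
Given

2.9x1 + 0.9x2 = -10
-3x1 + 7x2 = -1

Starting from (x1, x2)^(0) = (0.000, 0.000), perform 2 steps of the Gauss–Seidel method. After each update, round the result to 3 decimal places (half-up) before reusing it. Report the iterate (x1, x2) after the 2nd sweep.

(-2.945, -1.405)

Iteration 1:
  x1 = (-10 - (0.9)·0.000) / (2.9) = -3.448
  x2 = (-1 - (-3)·-3.448) / (7) = -1.621
Iteration 2:
  x1 = (-10 - (0.9)·-1.621) / (2.9) = -2.945
  x2 = (-1 - (-3)·-2.945) / (7) = -1.405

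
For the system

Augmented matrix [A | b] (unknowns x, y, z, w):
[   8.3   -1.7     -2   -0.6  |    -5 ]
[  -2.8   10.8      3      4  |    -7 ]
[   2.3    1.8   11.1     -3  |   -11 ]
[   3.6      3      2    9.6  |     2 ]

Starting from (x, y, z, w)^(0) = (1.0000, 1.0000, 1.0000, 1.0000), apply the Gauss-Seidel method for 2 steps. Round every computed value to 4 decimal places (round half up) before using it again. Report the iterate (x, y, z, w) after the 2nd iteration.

Iteration 1:
  x = (-5 - (-1.7)·1.0000 - (-2)·1.0000 - (-0.6)·1.0000) / (8.3) = -0.0843
  y = (-7 - (-2.8)·-0.0843 - (3)·1.0000 - (4)·1.0000) / (10.8) = -1.3182
  z = (-11 - (2.3)·-0.0843 - (1.8)·-1.3182 - (-3)·1.0000) / (11.1) = -0.4895
  w = (2 - (3.6)·-0.0843 - (3)·-1.3182 - (2)·-0.4895) / (9.6) = 0.7539
Iteration 2:
  x = (-5 - (-1.7)·-1.3182 - (-2)·-0.4895 - (-0.6)·0.7539) / (8.3) = -0.9359
  y = (-7 - (-2.8)·-0.9359 - (3)·-0.4895 - (4)·0.7539) / (10.8) = -1.0340
  z = (-11 - (2.3)·-0.9359 - (1.8)·-1.0340 - (-3)·0.7539) / (11.1) = -0.4256
  w = (2 - (3.6)·-0.9359 - (3)·-1.0340 - (2)·-0.4256) / (9.6) = 0.9711

(-0.9359, -1.0340, -0.4256, 0.9711)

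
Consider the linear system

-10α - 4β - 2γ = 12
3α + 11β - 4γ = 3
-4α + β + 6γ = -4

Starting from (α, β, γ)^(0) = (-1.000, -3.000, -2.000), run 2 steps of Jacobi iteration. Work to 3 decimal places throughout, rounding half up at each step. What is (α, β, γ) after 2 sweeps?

(-0.961, -0.139, -0.370)

Iteration 1:
  α = (12 - (-4)·-3.000 - (-2)·-2.000) / (-10) = 0.400
  β = (3 - (3)·-1.000 - (-4)·-2.000) / (11) = -0.182
  γ = (-4 - (-4)·-1.000 - (1)·-3.000) / (6) = -0.833
Iteration 2:
  α = (12 - (-4)·-0.182 - (-2)·-0.833) / (-10) = -0.961
  β = (3 - (3)·0.400 - (-4)·-0.833) / (11) = -0.139
  γ = (-4 - (-4)·0.400 - (1)·-0.182) / (6) = -0.370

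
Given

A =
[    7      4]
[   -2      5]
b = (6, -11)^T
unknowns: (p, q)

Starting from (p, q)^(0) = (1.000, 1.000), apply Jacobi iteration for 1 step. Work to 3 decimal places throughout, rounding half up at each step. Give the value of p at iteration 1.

0.286

Iteration 1:
  p = (6 - (4)·1.000) / (7) = 0.286
  q = (-11 - (-2)·1.000) / (5) = -1.800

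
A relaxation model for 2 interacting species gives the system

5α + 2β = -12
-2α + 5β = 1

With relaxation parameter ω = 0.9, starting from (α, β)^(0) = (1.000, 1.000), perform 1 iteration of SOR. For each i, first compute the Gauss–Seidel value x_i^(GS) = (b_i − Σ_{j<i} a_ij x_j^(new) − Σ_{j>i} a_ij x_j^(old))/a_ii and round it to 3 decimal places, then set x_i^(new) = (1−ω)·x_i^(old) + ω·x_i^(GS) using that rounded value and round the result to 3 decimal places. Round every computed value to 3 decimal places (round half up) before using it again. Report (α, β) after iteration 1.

Iteration 1:
  α: GS value = (-12 - (2)·1.000) / (5) = -2.800;  α ← (1−ω)·1.000 + ω·-2.800 = -2.420
  β: GS value = (1 - (-2)·-2.420) / (5) = -0.768;  β ← (1−ω)·1.000 + ω·-0.768 = -0.591

(-2.420, -0.591)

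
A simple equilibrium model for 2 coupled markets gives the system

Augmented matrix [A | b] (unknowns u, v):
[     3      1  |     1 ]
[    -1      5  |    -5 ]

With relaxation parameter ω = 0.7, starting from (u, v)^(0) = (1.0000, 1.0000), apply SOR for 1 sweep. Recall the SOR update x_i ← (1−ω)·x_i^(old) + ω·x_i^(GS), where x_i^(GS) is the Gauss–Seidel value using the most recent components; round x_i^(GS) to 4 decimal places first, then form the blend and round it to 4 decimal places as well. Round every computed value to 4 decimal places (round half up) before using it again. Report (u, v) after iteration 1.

(0.3000, -0.3580)

Iteration 1:
  u: GS value = (1 - (1)·1.0000) / (3) = 0.0000;  u ← (1−ω)·1.0000 + ω·0.0000 = 0.3000
  v: GS value = (-5 - (-1)·0.3000) / (5) = -0.9400;  v ← (1−ω)·1.0000 + ω·-0.9400 = -0.3580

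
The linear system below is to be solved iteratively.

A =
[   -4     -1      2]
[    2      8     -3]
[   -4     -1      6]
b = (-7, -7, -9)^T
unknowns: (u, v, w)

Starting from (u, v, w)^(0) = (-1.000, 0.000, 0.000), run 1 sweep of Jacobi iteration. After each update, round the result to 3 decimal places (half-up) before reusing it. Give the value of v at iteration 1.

-0.625

Iteration 1:
  u = (-7 - (-1)·0.000 - (2)·0.000) / (-4) = 1.750
  v = (-7 - (2)·-1.000 - (-3)·0.000) / (8) = -0.625
  w = (-9 - (-4)·-1.000 - (-1)·0.000) / (6) = -2.167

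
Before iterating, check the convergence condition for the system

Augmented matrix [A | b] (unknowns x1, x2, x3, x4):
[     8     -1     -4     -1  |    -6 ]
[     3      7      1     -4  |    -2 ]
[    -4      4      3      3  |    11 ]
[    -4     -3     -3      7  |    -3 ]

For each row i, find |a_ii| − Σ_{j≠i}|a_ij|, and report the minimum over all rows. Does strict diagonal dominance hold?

row 1: |8| − (1+4+1) = 2
row 2: |7| − (3+1+4) = -1
row 3: |3| − (4+4+3) = -8
row 4: |7| − (4+3+3) = -3
minimum over rows = -8 → not strictly diagonally dominant

-8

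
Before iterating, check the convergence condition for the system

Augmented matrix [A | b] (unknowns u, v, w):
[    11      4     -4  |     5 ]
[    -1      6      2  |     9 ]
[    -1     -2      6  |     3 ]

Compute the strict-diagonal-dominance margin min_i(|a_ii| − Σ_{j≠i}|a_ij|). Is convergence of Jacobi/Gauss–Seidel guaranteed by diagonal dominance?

3

row 1: |11| − (4+4) = 3
row 2: |6| − (1+2) = 3
row 3: |6| − (1+2) = 3
minimum over rows = 3 → strictly diagonally dominant (convergence guaranteed)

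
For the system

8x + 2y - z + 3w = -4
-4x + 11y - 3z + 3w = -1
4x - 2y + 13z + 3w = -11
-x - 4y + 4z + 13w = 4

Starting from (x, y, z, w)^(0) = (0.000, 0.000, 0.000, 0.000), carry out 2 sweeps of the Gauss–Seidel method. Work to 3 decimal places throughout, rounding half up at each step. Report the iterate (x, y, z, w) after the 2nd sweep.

Iteration 1:
  x = (-4 - (2)·0.000 - (-1)·0.000 - (3)·0.000) / (8) = -0.500
  y = (-1 - (-4)·-0.500 - (-3)·0.000 - (3)·0.000) / (11) = -0.273
  z = (-11 - (4)·-0.500 - (-2)·-0.273 - (3)·0.000) / (13) = -0.734
  w = (4 - (-1)·-0.500 - (-4)·-0.273 - (4)·-0.734) / (13) = 0.411
Iteration 2:
  x = (-4 - (2)·-0.273 - (-1)·-0.734 - (3)·0.411) / (8) = -0.678
  y = (-1 - (-4)·-0.678 - (-3)·-0.734 - (3)·0.411) / (11) = -0.650
  z = (-11 - (4)·-0.678 - (-2)·-0.650 - (3)·0.411) / (13) = -0.832
  w = (4 - (-1)·-0.678 - (-4)·-0.650 - (4)·-0.832) / (13) = 0.312

(-0.678, -0.650, -0.832, 0.312)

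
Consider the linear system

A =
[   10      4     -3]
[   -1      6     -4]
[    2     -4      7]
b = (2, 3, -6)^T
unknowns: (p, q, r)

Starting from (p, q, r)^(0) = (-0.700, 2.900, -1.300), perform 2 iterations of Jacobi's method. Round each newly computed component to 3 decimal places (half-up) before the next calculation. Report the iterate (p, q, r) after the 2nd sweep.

Iteration 1:
  p = (2 - (4)·2.900 - (-3)·-1.300) / (10) = -1.350
  q = (3 - (-1)·-0.700 - (-4)·-1.300) / (6) = -0.483
  r = (-6 - (2)·-0.700 - (-4)·2.900) / (7) = 1.000
Iteration 2:
  p = (2 - (4)·-0.483 - (-3)·1.000) / (10) = 0.693
  q = (3 - (-1)·-1.350 - (-4)·1.000) / (6) = 0.942
  r = (-6 - (2)·-1.350 - (-4)·-0.483) / (7) = -0.747

(0.693, 0.942, -0.747)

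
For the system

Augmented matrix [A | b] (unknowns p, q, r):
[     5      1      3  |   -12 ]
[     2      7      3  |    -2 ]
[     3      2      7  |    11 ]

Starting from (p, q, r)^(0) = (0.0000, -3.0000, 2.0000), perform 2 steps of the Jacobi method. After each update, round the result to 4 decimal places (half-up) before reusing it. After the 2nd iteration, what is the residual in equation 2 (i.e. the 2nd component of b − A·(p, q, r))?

-1.0081

Iteration 1:
  p = (-12 - (1)·-3.0000 - (3)·2.0000) / (5) = -3.0000
  q = (-2 - (2)·0.0000 - (3)·2.0000) / (7) = -1.1429
  r = (11 - (3)·0.0000 - (2)·-3.0000) / (7) = 2.4286
Iteration 2:
  p = (-12 - (1)·-1.1429 - (3)·2.4286) / (5) = -3.6286
  q = (-2 - (2)·-3.0000 - (3)·2.4286) / (7) = -0.4694
  r = (11 - (3)·-3.0000 - (2)·-1.1429) / (7) = 3.1837
Residual b − A·x = (-2.9387, -1.0081, 0.5387)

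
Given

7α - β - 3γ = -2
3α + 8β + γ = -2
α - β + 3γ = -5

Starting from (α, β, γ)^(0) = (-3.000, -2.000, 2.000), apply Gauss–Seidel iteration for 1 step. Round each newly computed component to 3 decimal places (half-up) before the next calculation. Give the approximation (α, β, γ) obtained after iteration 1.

(0.286, -0.607, -1.964)

Iteration 1:
  α = (-2 - (-1)·-2.000 - (-3)·2.000) / (7) = 0.286
  β = (-2 - (3)·0.286 - (1)·2.000) / (8) = -0.607
  γ = (-5 - (1)·0.286 - (-1)·-0.607) / (3) = -1.964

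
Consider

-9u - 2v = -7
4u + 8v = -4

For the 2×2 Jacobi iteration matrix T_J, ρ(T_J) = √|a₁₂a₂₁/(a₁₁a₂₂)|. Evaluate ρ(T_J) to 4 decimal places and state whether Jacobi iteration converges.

a₁₂a₂₁/(a₁₁a₂₂) = (-2)·(4) / ((-9)·(8)) = 0.111111
ρ = √|0.111111| = √0.111111 = 0.3333
ρ < 1, so Jacobi converges

0.3333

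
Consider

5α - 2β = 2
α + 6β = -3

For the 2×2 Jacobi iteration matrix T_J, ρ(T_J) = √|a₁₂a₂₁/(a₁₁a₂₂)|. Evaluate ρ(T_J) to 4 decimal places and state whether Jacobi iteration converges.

a₁₂a₂₁/(a₁₁a₂₂) = (-2)·(1) / ((5)·(6)) = -0.066667
ρ = √|-0.066667| = √0.066667 = 0.2582
ρ < 1, so Jacobi converges

0.2582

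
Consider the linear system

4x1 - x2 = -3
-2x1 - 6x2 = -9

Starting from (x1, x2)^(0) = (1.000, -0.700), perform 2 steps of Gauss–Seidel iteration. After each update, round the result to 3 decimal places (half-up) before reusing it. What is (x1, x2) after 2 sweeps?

Iteration 1:
  x1 = (-3 - (-1)·-0.700) / (4) = -0.925
  x2 = (-9 - (-2)·-0.925) / (-6) = 1.808
Iteration 2:
  x1 = (-3 - (-1)·1.808) / (4) = -0.298
  x2 = (-9 - (-2)·-0.298) / (-6) = 1.599

(-0.298, 1.599)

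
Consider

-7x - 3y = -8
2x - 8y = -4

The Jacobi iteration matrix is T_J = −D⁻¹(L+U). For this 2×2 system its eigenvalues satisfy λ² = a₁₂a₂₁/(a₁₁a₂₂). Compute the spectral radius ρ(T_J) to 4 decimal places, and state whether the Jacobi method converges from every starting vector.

a₁₂a₂₁/(a₁₁a₂₂) = (-3)·(2) / ((-7)·(-8)) = -0.107143
ρ = √|-0.107143| = √0.107143 = 0.3273
ρ < 1, so Jacobi converges

0.3273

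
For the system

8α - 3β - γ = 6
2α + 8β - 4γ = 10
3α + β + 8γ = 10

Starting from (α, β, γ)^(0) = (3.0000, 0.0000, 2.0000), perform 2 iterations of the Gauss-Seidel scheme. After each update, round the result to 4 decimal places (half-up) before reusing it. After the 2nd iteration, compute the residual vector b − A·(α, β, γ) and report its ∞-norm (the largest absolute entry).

Iteration 1:
  α = (6 - (-3)·0.0000 - (-1)·2.0000) / (8) = 1.0000
  β = (10 - (2)·1.0000 - (-4)·2.0000) / (8) = 2.0000
  γ = (10 - (3)·1.0000 - (1)·2.0000) / (8) = 0.6250
Iteration 2:
  α = (6 - (-3)·2.0000 - (-1)·0.6250) / (8) = 1.5781
  β = (10 - (2)·1.5781 - (-4)·0.6250) / (8) = 1.1680
  γ = (10 - (3)·1.5781 - (1)·1.1680) / (8) = 0.5122
Residual b − A·x = (-2.6086, -0.4514, 0.0001); ∞-norm = 2.6086

2.6086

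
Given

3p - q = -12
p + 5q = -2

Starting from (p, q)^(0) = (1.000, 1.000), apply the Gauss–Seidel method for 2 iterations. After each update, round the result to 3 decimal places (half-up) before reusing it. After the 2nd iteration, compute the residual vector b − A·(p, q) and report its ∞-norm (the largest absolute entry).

0.045

Iteration 1:
  p = (-12 - (-1)·1.000) / (3) = -3.667
  q = (-2 - (1)·-3.667) / (5) = 0.333
Iteration 2:
  p = (-12 - (-1)·0.333) / (3) = -3.889
  q = (-2 - (1)·-3.889) / (5) = 0.378
Residual b − A·x = (0.045, -0.001); ∞-norm = 0.045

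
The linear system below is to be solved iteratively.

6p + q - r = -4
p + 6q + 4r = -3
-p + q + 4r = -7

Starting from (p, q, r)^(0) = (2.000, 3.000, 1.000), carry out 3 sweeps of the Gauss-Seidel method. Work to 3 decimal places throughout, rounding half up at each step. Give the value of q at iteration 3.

1.125

Iteration 1:
  p = (-4 - (1)·3.000 - (-1)·1.000) / (6) = -1.000
  q = (-3 - (1)·-1.000 - (4)·1.000) / (6) = -1.000
  r = (-7 - (-1)·-1.000 - (1)·-1.000) / (4) = -1.750
Iteration 2:
  p = (-4 - (1)·-1.000 - (-1)·-1.750) / (6) = -0.792
  q = (-3 - (1)·-0.792 - (4)·-1.750) / (6) = 0.799
  r = (-7 - (-1)·-0.792 - (1)·0.799) / (4) = -2.148
Iteration 3:
  p = (-4 - (1)·0.799 - (-1)·-2.148) / (6) = -1.158
  q = (-3 - (1)·-1.158 - (4)·-2.148) / (6) = 1.125
  r = (-7 - (-1)·-1.158 - (1)·1.125) / (4) = -2.321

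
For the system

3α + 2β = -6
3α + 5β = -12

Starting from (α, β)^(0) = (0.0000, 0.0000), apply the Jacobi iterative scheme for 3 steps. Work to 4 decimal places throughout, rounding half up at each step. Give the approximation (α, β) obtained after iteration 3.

(-1.2000, -2.1600)

Iteration 1:
  α = (-6 - (2)·0.0000) / (3) = -2.0000
  β = (-12 - (3)·0.0000) / (5) = -2.4000
Iteration 2:
  α = (-6 - (2)·-2.4000) / (3) = -0.4000
  β = (-12 - (3)·-2.0000) / (5) = -1.2000
Iteration 3:
  α = (-6 - (2)·-1.2000) / (3) = -1.2000
  β = (-12 - (3)·-0.4000) / (5) = -2.1600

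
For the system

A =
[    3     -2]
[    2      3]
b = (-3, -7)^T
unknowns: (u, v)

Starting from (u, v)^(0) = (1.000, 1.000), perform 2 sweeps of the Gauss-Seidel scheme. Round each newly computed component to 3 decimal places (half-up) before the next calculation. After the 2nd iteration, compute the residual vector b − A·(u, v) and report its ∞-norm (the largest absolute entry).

2.763

Iteration 1:
  u = (-3 - (-2)·1.000) / (3) = -0.333
  v = (-7 - (2)·-0.333) / (3) = -2.111
Iteration 2:
  u = (-3 - (-2)·-2.111) / (3) = -2.407
  v = (-7 - (2)·-2.407) / (3) = -0.729
Residual b − A·x = (2.763, 0.001); ∞-norm = 2.763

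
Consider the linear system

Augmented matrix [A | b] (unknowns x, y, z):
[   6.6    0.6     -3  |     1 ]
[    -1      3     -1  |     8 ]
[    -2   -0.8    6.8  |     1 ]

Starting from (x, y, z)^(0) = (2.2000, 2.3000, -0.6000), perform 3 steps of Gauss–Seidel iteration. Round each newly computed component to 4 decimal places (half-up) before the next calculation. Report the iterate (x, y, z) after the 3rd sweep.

(0.1249, 2.8757, 0.5221)

Iteration 1:
  x = (1 - (0.6)·2.3000 - (-3)·-0.6000) / (6.6) = -0.3303
  y = (8 - (-1)·-0.3303 - (-1)·-0.6000) / (3) = 2.3566
  z = (1 - (-2)·-0.3303 - (-0.8)·2.3566) / (6.8) = 0.3272
Iteration 2:
  x = (1 - (0.6)·2.3566 - (-3)·0.3272) / (6.6) = 0.0860
  y = (8 - (-1)·0.0860 - (-1)·0.3272) / (3) = 2.8044
  z = (1 - (-2)·0.0860 - (-0.8)·2.8044) / (6.8) = 0.5023
Iteration 3:
  x = (1 - (0.6)·2.8044 - (-3)·0.5023) / (6.6) = 0.1249
  y = (8 - (-1)·0.1249 - (-1)·0.5023) / (3) = 2.8757
  z = (1 - (-2)·0.1249 - (-0.8)·2.8757) / (6.8) = 0.5221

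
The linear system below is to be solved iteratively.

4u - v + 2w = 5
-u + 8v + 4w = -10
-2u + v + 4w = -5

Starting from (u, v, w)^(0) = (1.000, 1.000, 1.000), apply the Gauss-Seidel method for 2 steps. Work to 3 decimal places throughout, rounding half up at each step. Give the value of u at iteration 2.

Iteration 1:
  u = (5 - (-1)·1.000 - (2)·1.000) / (4) = 1.000
  v = (-10 - (-1)·1.000 - (4)·1.000) / (8) = -1.625
  w = (-5 - (-2)·1.000 - (1)·-1.625) / (4) = -0.344
Iteration 2:
  u = (5 - (-1)·-1.625 - (2)·-0.344) / (4) = 1.016
  v = (-10 - (-1)·1.016 - (4)·-0.344) / (8) = -0.951
  w = (-5 - (-2)·1.016 - (1)·-0.951) / (4) = -0.504

1.016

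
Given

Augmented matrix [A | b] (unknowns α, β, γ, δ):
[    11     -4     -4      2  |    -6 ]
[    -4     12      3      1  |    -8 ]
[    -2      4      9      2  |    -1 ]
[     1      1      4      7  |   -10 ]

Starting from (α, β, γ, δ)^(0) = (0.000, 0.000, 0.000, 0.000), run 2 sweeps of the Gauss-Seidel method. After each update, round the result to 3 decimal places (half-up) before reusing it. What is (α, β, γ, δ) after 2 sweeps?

Iteration 1:
  α = (-6 - (-4)·0.000 - (-4)·0.000 - (2)·0.000) / (11) = -0.545
  β = (-8 - (-4)·-0.545 - (3)·0.000 - (1)·0.000) / (12) = -0.848
  γ = (-1 - (-2)·-0.545 - (4)·-0.848 - (2)·0.000) / (9) = 0.145
  δ = (-10 - (1)·-0.545 - (1)·-0.848 - (4)·0.145) / (7) = -1.312
Iteration 2:
  α = (-6 - (-4)·-0.848 - (-4)·0.145 - (2)·-1.312) / (11) = -0.563
  β = (-8 - (-4)·-0.563 - (3)·0.145 - (1)·-1.312) / (12) = -0.781
  γ = (-1 - (-2)·-0.563 - (4)·-0.781 - (2)·-1.312) / (9) = 0.402
  δ = (-10 - (1)·-0.563 - (1)·-0.781 - (4)·0.402) / (7) = -1.466

(-0.563, -0.781, 0.402, -1.466)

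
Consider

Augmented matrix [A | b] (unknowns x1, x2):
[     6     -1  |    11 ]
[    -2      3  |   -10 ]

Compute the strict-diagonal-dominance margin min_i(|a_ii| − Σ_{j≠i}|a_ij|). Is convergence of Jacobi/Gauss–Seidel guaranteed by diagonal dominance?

1

row 1: |6| − (1) = 5
row 2: |3| − (2) = 1
minimum over rows = 1 → strictly diagonally dominant (convergence guaranteed)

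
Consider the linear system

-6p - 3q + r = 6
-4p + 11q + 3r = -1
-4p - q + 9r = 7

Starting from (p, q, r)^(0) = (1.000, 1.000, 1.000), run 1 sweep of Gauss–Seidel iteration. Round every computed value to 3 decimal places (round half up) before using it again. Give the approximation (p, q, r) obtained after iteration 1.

Iteration 1:
  p = (6 - (-3)·1.000 - (1)·1.000) / (-6) = -1.333
  q = (-1 - (-4)·-1.333 - (3)·1.000) / (11) = -0.848
  r = (7 - (-4)·-1.333 - (-1)·-0.848) / (9) = 0.091

(-1.333, -0.848, 0.091)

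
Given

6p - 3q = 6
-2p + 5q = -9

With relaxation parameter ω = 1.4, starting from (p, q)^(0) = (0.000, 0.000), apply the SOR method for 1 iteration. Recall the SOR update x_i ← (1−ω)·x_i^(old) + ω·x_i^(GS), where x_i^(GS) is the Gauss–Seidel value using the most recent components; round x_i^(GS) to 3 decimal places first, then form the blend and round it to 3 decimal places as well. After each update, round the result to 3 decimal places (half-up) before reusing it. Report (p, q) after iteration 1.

(1.400, -1.736)

Iteration 1:
  p: GS value = (6 - (-3)·0.000) / (6) = 1.000;  p ← (1−ω)·0.000 + ω·1.000 = 1.400
  q: GS value = (-9 - (-2)·1.400) / (5) = -1.240;  q ← (1−ω)·0.000 + ω·-1.240 = -1.736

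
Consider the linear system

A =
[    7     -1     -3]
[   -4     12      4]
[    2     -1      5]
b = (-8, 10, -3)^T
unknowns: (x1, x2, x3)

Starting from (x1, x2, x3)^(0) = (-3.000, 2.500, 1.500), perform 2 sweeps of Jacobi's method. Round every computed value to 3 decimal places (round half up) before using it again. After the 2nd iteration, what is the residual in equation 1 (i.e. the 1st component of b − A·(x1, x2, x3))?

-4.240

Iteration 1:
  x1 = (-8 - (-1)·2.500 - (-3)·1.500) / (7) = -0.143
  x2 = (10 - (-4)·-3.000 - (4)·1.500) / (12) = -0.667
  x3 = (-3 - (2)·-3.000 - (-1)·2.500) / (5) = 1.100
Iteration 2:
  x1 = (-8 - (-1)·-0.667 - (-3)·1.100) / (7) = -0.767
  x2 = (10 - (-4)·-0.143 - (4)·1.100) / (12) = 0.419
  x3 = (-3 - (2)·-0.143 - (-1)·-0.667) / (5) = -0.676
Residual b − A·x = (-4.240, 4.608, 2.333)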